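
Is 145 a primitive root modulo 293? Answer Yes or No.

φ(293) = 293 − 1 = 292 = 2^2 · 73.
An element g generates (Z/293Z)^× iff g^(292/q) ≢ 1 (mod 293) for each prime q ∈ {2, 73}.
145^146 ≡ 1 (mod 293)  [q = 2: ≡ 1 ✗]
145^4 ≡ 60 (mod 293)  [q = 73: ≢ 1 ✓]
The check at q = 2 fails, so 145 generates a proper subgroup.

No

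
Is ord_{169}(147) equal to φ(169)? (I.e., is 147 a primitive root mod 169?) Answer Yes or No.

φ(169) = φ(13^2) = 13·(13−1) = 156 = 2^2 · 3 · 13.
147 is a primitive root mod 169 iff 147^(φ(169)/q) ≢ 1 for every prime q | φ(169), i.e. q ∈ {2, 3, 13}.
147^78 ≡ 1 (mod 169)  [q = 2: ≡ 1 ✗]
147^52 ≡ 22 (mod 169)  [q = 3: ≢ 1 ✓]
147^12 ≡ 1 (mod 169)  [q = 13: ≡ 1 ✗]
Since 147^78 ≡ 1, the order of 147 divides 78 < 156, so 147 is not a primitive root.

No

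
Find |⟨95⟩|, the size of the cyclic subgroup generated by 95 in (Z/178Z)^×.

ord(95) | φ(178) = φ(2)·φ(89) = 1·88 = 88 = 2^3 · 11.
Divisors of 88: 1, 2, 4, 8, 11, 22, 44, 88.
Compute 95^d (mod 178) for the divisors d until we hit 1:
95^1 ≡ 95
95^2 ≡ 125
95^4 ≡ 139
95^8 ≡ 97
95^11 ≡ 37
95^22 ≡ 123
95^44 ≡ 177
95^88 ≡ 1
Hence ord(95) = 88.

88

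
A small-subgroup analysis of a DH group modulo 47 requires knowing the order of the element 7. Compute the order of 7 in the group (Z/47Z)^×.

23

By Lagrange's theorem, ord_47(7) divides φ(47) = 47 − 1 = 46 = 2 · 23.
Divisors of 46: 1, 2, 23, 46.
Test each divisor d:
7^1 ≡ 7
7^2 ≡ 2
7^23 ≡ 1
Therefore the multiplicative order of 7 modulo 47 is 23.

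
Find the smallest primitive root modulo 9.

2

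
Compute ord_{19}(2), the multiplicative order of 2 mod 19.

18

Since 2 ∈ (Z/19Z)^×, its order divides φ(19) = 19 − 1 = 18 = 2 · 3^2.
Divisors of 18: 1, 2, 3, 6, 9, 18.
Compute 2^d (mod 19) for the divisors d until we hit 1:
2^1 ≡ 2 (mod 19)
2^2 ≡ 4 (mod 19)
2^3 ≡ 8 (mod 19)
2^6 ≡ 7 (mod 19)
2^9 ≡ 18 (mod 19)
2^18 ≡ 1 (mod 19) ✓
The smallest such exponent is 18, so the order of 2 is 18.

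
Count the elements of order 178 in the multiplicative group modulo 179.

88

φ(179) = 179 − 1 = 178 = 2 · 89.
In a cyclic group of order 178, there are φ(d) elements of order d for each divisor d of 178, and zero for non-divisors.
178 = 2 · 89 divides 178, and φ(178) = 88.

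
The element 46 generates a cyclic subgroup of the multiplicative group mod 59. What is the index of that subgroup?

2

ord(46) | φ(59) = 59 − 1 = 58 = 2 · 29.
Divisors of 58: 1, 2, 29, 58.
Evaluate successive powers at the divisors of 58:
46^1 ≡ 46
46^2 ≡ 51
46^29 ≡ 1
Thus |⟨46⟩| = ord(46) = 29.
[(Z/59Z)^× : ⟨46⟩] = 58/29 = 2.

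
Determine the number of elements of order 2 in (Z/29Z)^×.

φ(29) = 29 − 1 = 28 = 2^2 · 7.
In a cyclic group of order 28, there are φ(d) elements of order d for each divisor d of 28, and zero for non-divisors.
2 | 28, and φ(2) = 2 − 1 = 1.

1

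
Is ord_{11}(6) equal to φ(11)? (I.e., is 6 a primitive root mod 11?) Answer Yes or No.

Yes

φ(11) = 11 − 1 = 10 = 2 · 5.
6 is a primitive root mod 11 iff 6^(φ(11)/q) ≢ 1 for every prime q | φ(11), i.e. q ∈ {2, 5}.
6^5 ≡ 10 (mod 11)  [q = 2: ≢ 1 ✓]
6^2 ≡ 3 (mod 11)  [q = 5: ≢ 1 ✓]
All checks pass, so 6 has order 10 and is a primitive root modulo 11.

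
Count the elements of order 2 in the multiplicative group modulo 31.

1

φ(31) = 31 − 1 = 30 = 2 · 3 · 5.
(Z/31Z)^× is cyclic (|G| = 30); a cyclic group of order m has exactly φ(d) elements of each order d | m, and none otherwise.
2 | 30, and φ(2) = 2 − 1 = 1.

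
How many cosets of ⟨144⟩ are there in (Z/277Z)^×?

4

By Lagrange's theorem, ord_277(144) divides φ(277) = 277 − 1 = 276 = 2^2 · 3 · 23.
Divisors of 276: 1, 2, 3, 4, 6, 12, 23, 46, 69, 92, 138, 276.
Check 144^d mod 277 for each divisor in increasing order:
144^1 ≡ 144
144^2 ≡ 238
144^3 ≡ 201
144^4 ≡ 136
144^6 ≡ 236
144^12 ≡ 19
144^23 ≡ 116
144^46 ≡ 160
144^69 ≡ 1
Thus |⟨144⟩| = ord(144) = 69.
The index is φ(277) / ord(144) = 276 / 69 = 4.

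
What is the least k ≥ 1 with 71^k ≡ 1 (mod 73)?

18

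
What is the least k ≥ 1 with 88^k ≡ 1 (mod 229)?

Since 88 ∈ (Z/229Z)^×, its order divides φ(229) = 229 − 1 = 228 = 2^2 · 3 · 19.
Divisors of 228: 1, 2, 3, 4, 6, 12, 19, 38, 57, 76, 114, 228.
Compute 88^d (mod 229) for the divisors d until we hit 1:
88^1 ≡ 88 (mod 229)
88^2 ≡ 187 (mod 229)
88^3 ≡ 197 (mod 229)
88^4 ≡ 161 (mod 229)
88^6 ≡ 108 (mod 229)
88^12 ≡ 214 (mod 229)
88^19 ≡ 107 (mod 229)
88^38 ≡ 228 (mod 229)
88^57 ≡ 122 (mod 229)
88^76 ≡ 1 (mod 229) ✓
Hence ord(88) = 76.

76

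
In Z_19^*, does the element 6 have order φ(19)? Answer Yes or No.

φ(19) = 19 − 1 = 18 = 2 · 3^2.
6 is a primitive root mod 19 iff 6^(φ(19)/q) ≢ 1 for every prime q | φ(19), i.e. q ∈ {2, 3}.
6^9 ≡ 1 (mod 19)  [q = 2: ≡ 1 ✗]
6^6 ≡ 11 (mod 19)  [q = 3: ≢ 1 ✓]
6^9 ≡ 1 shows ord(6) | 9, strictly less than φ(19); not a primitive root.

No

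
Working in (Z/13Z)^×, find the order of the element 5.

4

ord(5) | φ(13) = 13 − 1 = 12 = 2^2 · 3.
Divisors of 12: 1, 2, 3, 4, 6, 12.
Evaluate successive powers at the divisors of 12:
5^1 ≡ 5 (mod 13)
5^2 ≡ 12 (mod 13)
5^3 ≡ 8 (mod 13)
5^4 ≡ 1 (mod 13) ✓
Therefore the multiplicative order of 5 modulo 13 is 4.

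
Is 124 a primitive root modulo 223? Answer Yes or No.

φ(223) = 223 − 1 = 222 = 2 · 3 · 37.
124 is a primitive root mod 223 iff 124^(φ(223)/q) ≢ 1 for every prime q | φ(223), i.e. q ∈ {2, 3, 37}.
124^111 ≡ 1 (mod 223)  [q = 2: ≡ 1 ✗]
124^74 ≡ 183 (mod 223)  [q = 3: ≢ 1 ✓]
124^6 ≡ 7 (mod 223)  [q = 37: ≢ 1 ✓]
The check at q = 2 fails, so 124 generates a proper subgroup.

No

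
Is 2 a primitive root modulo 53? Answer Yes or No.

φ(53) = 53 − 1 = 52 = 2^2 · 13.
Test 2^(52/q) mod 53 for each prime factor q of 52:
2^26 ≡ 52 (mod 53)  [q = 2: ≢ 1 ✓]
2^4 ≡ 16 (mod 53)  [q = 13: ≢ 1 ✓]
Every test exponent gives a nontrivial residue, hence 2 generates the full group.

Yes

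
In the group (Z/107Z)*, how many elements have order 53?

52

φ(107) = 107 − 1 = 106 = 2 · 53.
(Z/107Z)^× is cyclic (|G| = 106); a cyclic group of order m has exactly φ(d) elements of each order d | m, and none otherwise.
53 | 106, and φ(53) = 53 − 1 = 52.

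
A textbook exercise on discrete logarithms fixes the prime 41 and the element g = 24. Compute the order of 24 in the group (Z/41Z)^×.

40

ord(24) | φ(41) = 41 − 1 = 40 = 2^3 · 5.
Divisors of 40: 1, 2, 4, 5, 8, 10, 20, 40.
Compute 24^d (mod 41) for the divisors d until we hit 1:
24^1 ≡ 24
24^2 ≡ 2
24^4 ≡ 4
24^5 ≡ 14
24^8 ≡ 16
24^10 ≡ 32
24^20 ≡ 40
24^40 ≡ 1
The smallest such exponent is 40, so the order of 24 is 40.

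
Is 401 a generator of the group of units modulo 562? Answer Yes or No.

φ(562) = φ(2)·φ(281) = 1·280 = 280 = 2^3 · 5 · 7.
It suffices to check that the order of 401 is not a proper divisor of 280: compute 401^(280/q) for q ∈ {2, 5, 7}.
401^140 ≡ 561 (mod 562)  [q = 2: ≢ 1 ✓]
401^56 ≡ 513 (mod 562)  [q = 5: ≢ 1 ✓]
401^40 ≡ 249 (mod 562)  [q = 7: ≢ 1 ✓]
Every test exponent gives a nontrivial residue, hence 401 generates the full group.

Yes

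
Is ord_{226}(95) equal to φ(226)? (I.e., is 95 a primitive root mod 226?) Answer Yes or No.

No

φ(226) = φ(2)·φ(113) = 1·112 = 112 = 2^4 · 7.
Test 95^(112/q) mod 226 for each prime factor q of 112:
95^56 ≡ 1 (mod 226)  [q = 2: ≡ 1 ✗]
95^16 ≡ 1 (mod 226)  [q = 7: ≡ 1 ✗]
95^56 ≡ 1 shows ord(95) | 56, strictly less than φ(226); not a primitive root.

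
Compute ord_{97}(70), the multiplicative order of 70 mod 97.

By Lagrange's theorem, ord_97(70) divides φ(97) = 97 − 1 = 96 = 2^5 · 3.
Divisors of 96: 1, 2, 3, 4, 6, 8, 12, 16, 24, 32, 48, 96.
Check 70^d mod 97 for each divisor in increasing order:
70^1 ≡ 70 (mod 97)
70^2 ≡ 50 (mod 97)
70^3 ≡ 8 (mod 97)
70^4 ≡ 75 (mod 97)
70^6 ≡ 64 (mod 97)
70^8 ≡ 96 (mod 97)
70^12 ≡ 22 (mod 97)
70^16 ≡ 1 (mod 97) ✓
Hence ord(70) = 16.

16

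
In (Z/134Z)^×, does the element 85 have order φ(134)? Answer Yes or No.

φ(134) = φ(2)·φ(67) = 1·66 = 66 = 2 · 3 · 11.
An element g generates (Z/134Z)^× iff g^(66/q) ≢ 1 (mod 134) for each prime q ∈ {2, 3, 11}.
85^33 ≡ 133 (mod 134)  [q = 2: ≢ 1 ✓]
85^22 ≡ 37 (mod 134)  [q = 3: ≢ 1 ✓]
85^6 ≡ 9 (mod 134)  [q = 11: ≢ 1 ✓]
All checks pass, so 85 has order 66 and is a primitive root modulo 134.

Yes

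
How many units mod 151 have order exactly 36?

φ(151) = 151 − 1 = 150 = 2 · 3 · 5^2.
In a cyclic group of order 150, there are φ(d) elements of order d for each divisor d of 150, and zero for non-divisors.
Since 36 ∤ 150, the count is 0.

0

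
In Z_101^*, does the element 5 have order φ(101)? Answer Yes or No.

No

φ(101) = 101 − 1 = 100 = 2^2 · 5^2.
Test 5^(100/q) mod 101 for each prime factor q of 100:
5^50 ≡ 1 (mod 101)  [q = 2: ≡ 1 ✗]
5^20 ≡ 84 (mod 101)  [q = 5: ≢ 1 ✓]
5^50 ≡ 1 shows ord(5) | 50, strictly less than φ(101); not a primitive root.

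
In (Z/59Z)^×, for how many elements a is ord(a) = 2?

1

φ(59) = 59 − 1 = 58 = 2 · 29.
In a cyclic group of order 58, there are φ(d) elements of order d for each divisor d of 58, and zero for non-divisors.
2 | 58, and φ(2) = 2 − 1 = 1.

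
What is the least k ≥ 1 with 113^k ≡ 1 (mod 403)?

15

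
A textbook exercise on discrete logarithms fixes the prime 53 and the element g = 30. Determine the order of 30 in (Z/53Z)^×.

4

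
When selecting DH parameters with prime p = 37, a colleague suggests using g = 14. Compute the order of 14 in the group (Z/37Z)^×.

By Lagrange's theorem, ord_37(14) divides φ(37) = 37 − 1 = 36 = 2^2 · 3^2.
Divisors of 36: 1, 2, 3, 4, 6, 9, 12, 18, 36.
Check 14^d mod 37 for each divisor in increasing order:
14^1 ≡ 14
14^2 ≡ 11
14^3 ≡ 6
14^4 ≡ 10
14^6 ≡ 36
14^9 ≡ 31
14^12 ≡ 1
The smallest such exponent is 12, so the order of 14 is 12.

12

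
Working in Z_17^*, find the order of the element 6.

ord(6) | φ(17) = 17 − 1 = 16 = 2^4.
Divisors of 16: 1, 2, 4, 8, 16.
Test each divisor d:
6^1 ≡ 6
6^2 ≡ 2
6^4 ≡ 4
6^8 ≡ 16
6^16 ≡ 1
Therefore the multiplicative order of 6 modulo 17 is 16.

16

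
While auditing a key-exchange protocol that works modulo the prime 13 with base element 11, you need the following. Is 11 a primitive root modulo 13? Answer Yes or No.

Yes

φ(13) = 13 − 1 = 12 = 2^2 · 3.
Test 11^(12/q) mod 13 for each prime factor q of 12:
11^6 ≡ 12 (mod 13)  [q = 2: ≢ 1 ✓]
11^4 ≡ 3 (mod 13)  [q = 3: ≢ 1 ✓]
Every test exponent gives a nontrivial residue, hence 11 generates the full group.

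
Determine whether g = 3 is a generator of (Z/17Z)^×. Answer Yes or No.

φ(17) = 17 − 1 = 16 = 2^4.
An element g generates (Z/17Z)^× iff g^(16/q) ≢ 1 (mod 17) for each prime q ∈ {2}.
3^8 ≡ 16 (mod 17)  [q = 2: ≢ 1 ✓]
Every test exponent gives a nontrivial residue, hence 3 generates the full group.

Yes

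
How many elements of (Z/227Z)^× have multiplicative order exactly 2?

φ(227) = 227 − 1 = 226 = 2 · 113.
Since (Z/227Z)^× is cyclic of order 226, the number of elements of order d is φ(d) when d | 226 and 0 otherwise.
2 | 226, and φ(2) = 2 − 1 = 1.

1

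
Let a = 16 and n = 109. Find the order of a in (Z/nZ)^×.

9

By Lagrange's theorem, ord_109(16) divides φ(109) = 109 − 1 = 108 = 2^2 · 3^3.
Divisors of 108: 1, 2, 3, 4, 6, 9, 12, 18, 27, 36, 54, 108.
Check 16^d mod 109 for each divisor in increasing order:
16^1 ≡ 16 (mod 109)
16^2 ≡ 38 (mod 109)
16^3 ≡ 63 (mod 109)
16^4 ≡ 27 (mod 109)
16^6 ≡ 45 (mod 109)
16^9 ≡ 1 (mod 109) ✓
The smallest such exponent is 9, so the order of 16 is 9.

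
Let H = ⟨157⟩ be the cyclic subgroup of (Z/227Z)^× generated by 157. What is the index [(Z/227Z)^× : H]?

1

By Lagrange's theorem, ord_227(157) divides φ(227) = 227 − 1 = 226 = 2 · 113.
Divisors of 226: 1, 2, 113, 226.
Test each divisor d:
157^1 ≡ 157 (mod 227)
157^2 ≡ 133 (mod 227)
157^113 ≡ 226 (mod 227)
157^226 ≡ 1 (mod 227) ✓
The order of 157 is 226, so the subgroup it generates has 226 elements.
Index = |(Z/227Z)^×| / |⟨157⟩| = 226 / 226 = 1.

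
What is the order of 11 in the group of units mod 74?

6

The order of 11 must divide φ(74) = φ(2)·φ(37) = 1·36 = 36 = 2^2 · 3^2.
Divisors of 36: 1, 2, 3, 4, 6, 9, 12, 18, 36.
Check 11^d mod 74 for each divisor in increasing order:
11^1 ≡ 11 (mod 74)
11^2 ≡ 47 (mod 74)
11^3 ≡ 73 (mod 74)
11^4 ≡ 63 (mod 74)
11^6 ≡ 1 (mod 74) ✓
Therefore the multiplicative order of 11 modulo 74 is 6.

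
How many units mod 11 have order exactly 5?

φ(11) = 11 − 1 = 10 = 2 · 5.
In a cyclic group of order 10, there are φ(d) elements of order d for each divisor d of 10, and zero for non-divisors.
5 | 10, and φ(5) = 5 − 1 = 4.

4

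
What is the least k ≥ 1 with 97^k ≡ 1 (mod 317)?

ord(97) | φ(317) = 317 − 1 = 316 = 2^2 · 79.
Divisors of 316: 1, 2, 4, 79, 158, 316.
Test each divisor d:
97^1 ≡ 97
97^2 ≡ 216
97^4 ≡ 57
97^79 ≡ 114
97^158 ≡ 316
97^316 ≡ 1
So ord_317(97) = 316.

316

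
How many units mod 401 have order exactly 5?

φ(401) = 401 − 1 = 400 = 2^4 · 5^2.
Since (Z/401Z)^× is cyclic of order 400, the number of elements of order d is φ(d) when d | 400 and 0 otherwise.
5 | 400, and φ(5) = 5 − 1 = 4.

4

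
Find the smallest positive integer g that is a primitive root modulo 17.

φ(17) = 17 − 1 = 16 = 2^4.
Test candidates g = 2, 3, … against the prime factors q ∈ {2} of φ(17): g is a generator iff g^(16/q) ≢ 1 for every such q.
g = 2: 2^8 ≡ 1 — hits 1, so not a primitive root.
g = 3: 3^8 ≡ 16 — none is 1, so 3 is a primitive root.
Hence the least primitive root of 17 is 3.

3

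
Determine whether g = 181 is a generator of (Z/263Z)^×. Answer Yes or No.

φ(263) = 263 − 1 = 262 = 2 · 131.
181 is a primitive root mod 263 iff 181^(φ(263)/q) ≢ 1 for every prime q | φ(263), i.e. q ∈ {2, 131}.
181^131 ≡ 1 (mod 263)  [q = 2: ≡ 1 ✗]
181^2 ≡ 149 (mod 263)  [q = 131: ≢ 1 ✓]
181^131 ≡ 1 shows ord(181) | 131, strictly less than φ(263); not a primitive root.

No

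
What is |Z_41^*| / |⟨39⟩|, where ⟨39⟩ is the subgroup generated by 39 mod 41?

By Lagrange's theorem, ord_41(39) divides φ(41) = 41 − 1 = 40 = 2^3 · 5.
Divisors of 40: 1, 2, 4, 5, 8, 10, 20, 40.
Test each divisor d:
39^1 ≡ 39 (mod 41)
39^2 ≡ 4 (mod 41)
39^4 ≡ 16 (mod 41)
39^5 ≡ 9 (mod 41)
39^8 ≡ 10 (mod 41)
39^10 ≡ 40 (mod 41)
39^20 ≡ 1 (mod 41) ✓
The order of 39 is 20, so the subgroup it generates has 20 elements.
[(Z/41Z)^× : ⟨39⟩] = 40/20 = 2.

2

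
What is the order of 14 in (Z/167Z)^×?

83

By Lagrange's theorem, ord_167(14) divides φ(167) = 167 − 1 = 166 = 2 · 83.
Divisors of 166: 1, 2, 83, 166.
Test each divisor d:
14^1 ≡ 14 (mod 167)
14^2 ≡ 29 (mod 167)
14^83 ≡ 1 (mod 167) ✓
So ord_167(14) = 83.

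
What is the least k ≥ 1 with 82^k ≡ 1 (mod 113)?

56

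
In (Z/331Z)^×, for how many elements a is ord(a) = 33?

φ(331) = 331 − 1 = 330 = 2 · 3 · 5 · 11.
(Z/331Z)^× is cyclic (|G| = 330); a cyclic group of order m has exactly φ(d) elements of each order d | m, and none otherwise.
33 = 3 · 11 divides 330, and φ(33) = 20.

20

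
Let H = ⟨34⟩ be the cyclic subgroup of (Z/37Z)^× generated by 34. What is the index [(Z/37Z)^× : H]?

ord(34) | φ(37) = 37 − 1 = 36 = 2^2 · 3^2.
Divisors of 36: 1, 2, 3, 4, 6, 9, 12, 18, 36.
Check 34^d mod 37 for each divisor in increasing order:
34^1 ≡ 34
34^2 ≡ 9
34^3 ≡ 10
34^4 ≡ 7
34^6 ≡ 26
34^9 ≡ 1
So ord_37(34) = 9, hence |⟨34⟩| = 9.
The index is φ(37) / ord(34) = 36 / 9 = 4.

4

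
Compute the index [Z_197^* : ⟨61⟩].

4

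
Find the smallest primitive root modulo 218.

11

φ(218) = φ(2)·φ(109) = 1·108 = 108 = 2^2 · 3^3.
g is a primitive root iff g^(108/q) ≢ 1 (mod 218) for each prime q ∈ {2, 3}.
g = 2: gcd(2, 218) = 2 > 1, not a unit — skip.
g = 3: 3^54 ≡ 1 — hits 1, so not a primitive root.
g = 4: gcd(4, 218) = 2 > 1, not a unit — skip.
g = 5: 5^54 ≡ 1 — hits 1, so not a primitive root.
g = 6: gcd(6, 218) = 2 > 1, not a unit — skip.
g = 7: 7^54 ≡ 1 — hits 1, so not a primitive root.
g = 8: gcd(8, 218) = 2 > 1, not a unit — skip.
g = 9: 9^54 ≡ 1 — hits 1, so not a primitive root.
g = 10: gcd(10, 218) = 2 > 1, not a unit — skip.
g = 11: 11^54 ≡ 217; 11^36 ≡ 45 — none is 1, so 11 is a primitive root.
The smallest primitive root modulo 218 is 11.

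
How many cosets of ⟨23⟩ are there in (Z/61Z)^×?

ord(23) | φ(61) = 61 − 1 = 60 = 2^2 · 3 · 5.
Divisors of 60: 1, 2, 3, 4, 5, 6, 10, 12, 15, 20, 30, 60.
Compute 23^d (mod 61) for the divisors d until we hit 1:
23^1 ≡ 23
23^2 ≡ 41
23^3 ≡ 28
23^4 ≡ 34
23^5 ≡ 50
23^6 ≡ 52
23^10 ≡ 60
23^12 ≡ 20
23^15 ≡ 11
23^20 ≡ 1
So ord_61(23) = 20, hence |⟨23⟩| = 20.
[(Z/61Z)^× : ⟨23⟩] = 60/20 = 3.

3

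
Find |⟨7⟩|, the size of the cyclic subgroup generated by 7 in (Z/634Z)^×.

ord(7) | φ(634) = φ(2)·φ(317) = 1·316 = 316 = 2^2 · 79.
Divisors of 316: 1, 2, 4, 79, 158, 316.
Evaluate successive powers at the divisors of 316:
7^1 ≡ 7 (mod 634)
7^2 ≡ 49 (mod 634)
7^4 ≡ 499 (mod 634)
7^79 ≡ 633 (mod 634)
7^158 ≡ 1 (mod 634) ✓
So ord_634(7) = 158.

158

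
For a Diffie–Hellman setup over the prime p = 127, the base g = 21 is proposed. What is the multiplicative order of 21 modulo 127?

By Lagrange's theorem, ord_127(21) divides φ(127) = 127 − 1 = 126 = 2 · 3^2 · 7.
Divisors of 126: 1, 2, 3, 6, 7, 9, 14, 18, 21, 42, 63, 126.
Test each divisor d:
21^1 ≡ 21 (mod 127)
21^2 ≡ 60 (mod 127)
21^3 ≡ 117 (mod 127)
21^6 ≡ 100 (mod 127)
21^7 ≡ 68 (mod 127)
21^9 ≡ 16 (mod 127)
21^14 ≡ 52 (mod 127)
21^18 ≡ 2 (mod 127)
21^21 ≡ 107 (mod 127)
21^42 ≡ 19 (mod 127)
21^63 ≡ 1 (mod 127) ✓
Therefore the multiplicative order of 21 modulo 127 is 63.

63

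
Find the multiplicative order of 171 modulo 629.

By Lagrange's theorem, ord_629(171) divides φ(629) = φ(17·37) = (17−1)·(37−1) = 16·36 = 576 = 2^6 · 3^2.
Divisors of 576: 1, 2, 3, 4, 6, 8, 9, 12, 16, 18, 24, 32, 36, 48, 64, 72, 96, 144, 192, 288, 576.
Compute 171^d (mod 629) for the divisors d until we hit 1:
171^1 ≡ 171
171^2 ≡ 307
171^3 ≡ 290
171^4 ≡ 528
171^6 ≡ 443
171^8 ≡ 137
171^9 ≡ 154
171^12 ≡ 1
So ord_629(171) = 12.

12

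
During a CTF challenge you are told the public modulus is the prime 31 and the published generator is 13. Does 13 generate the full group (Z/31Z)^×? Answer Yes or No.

φ(31) = 31 − 1 = 30 = 2 · 3 · 5.
It suffices to check that the order of 13 is not a proper divisor of 30: compute 13^(30/q) for q ∈ {2, 3, 5}.
13^15 ≡ 30 (mod 31)  [q = 2: ≢ 1 ✓]
13^10 ≡ 5 (mod 31)  [q = 3: ≢ 1 ✓]
13^6 ≡ 16 (mod 31)  [q = 5: ≢ 1 ✓]
None equal 1, so ord_31(13) = 30: 13 is a primitive root.

Yes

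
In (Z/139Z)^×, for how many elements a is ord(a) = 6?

2

φ(139) = 139 − 1 = 138 = 2 · 3 · 23.
In a cyclic group of order 138, there are φ(d) elements of order d for each divisor d of 138, and zero for non-divisors.
6 = 2 · 3 divides 138, and φ(6) = 2.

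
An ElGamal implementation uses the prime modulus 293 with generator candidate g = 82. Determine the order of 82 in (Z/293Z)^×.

73

ord(82) | φ(293) = 293 − 1 = 292 = 2^2 · 73.
Divisors of 292: 1, 2, 4, 73, 146, 292.
Evaluate successive powers at the divisors of 292:
82^1 ≡ 82 (mod 293)
82^2 ≡ 278 (mod 293)
82^4 ≡ 225 (mod 293)
82^73 ≡ 1 (mod 293) ✓
The smallest such exponent is 73, so the order of 82 is 73.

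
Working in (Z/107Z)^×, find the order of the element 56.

53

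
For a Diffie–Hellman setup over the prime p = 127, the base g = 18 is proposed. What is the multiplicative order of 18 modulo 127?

By Lagrange's theorem, ord_127(18) divides φ(127) = 127 − 1 = 126 = 2 · 3^2 · 7.
Divisors of 126: 1, 2, 3, 6, 7, 9, 14, 18, 21, 42, 63, 126.
Evaluate successive powers at the divisors of 126:
18^1 ≡ 18
18^2 ≡ 70
18^3 ≡ 117
18^6 ≡ 100
18^7 ≡ 22
18^9 ≡ 16
18^14 ≡ 103
18^18 ≡ 2
18^21 ≡ 107
18^42 ≡ 19
18^63 ≡ 1
Therefore the multiplicative order of 18 modulo 127 is 63.

63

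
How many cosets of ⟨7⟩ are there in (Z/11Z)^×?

1

The order of 7 must divide φ(11) = 11 − 1 = 10 = 2 · 5.
Divisors of 10: 1, 2, 5, 10.
Evaluate successive powers at the divisors of 10:
7^1 ≡ 7 (mod 11)
7^2 ≡ 5 (mod 11)
7^5 ≡ 10 (mod 11)
7^10 ≡ 1 (mod 11) ✓
Thus |⟨7⟩| = ord(7) = 10.
Index = |(Z/11Z)^×| / |⟨7⟩| = 10 / 10 = 1.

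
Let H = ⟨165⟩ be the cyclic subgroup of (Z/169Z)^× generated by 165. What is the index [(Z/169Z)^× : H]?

ord(165) | φ(169) = φ(13^2) = 13·(13−1) = 156 = 2^2 · 3 · 13.
Divisors of 156: 1, 2, 3, 4, 6, 12, 13, 26, 39, 52, 78, 156.
Evaluate successive powers at the divisors of 156:
165^1 ≡ 165 (mod 169)
165^2 ≡ 16 (mod 169)
165^3 ≡ 105 (mod 169)
165^4 ≡ 87 (mod 169)
165^6 ≡ 40 (mod 169)
165^12 ≡ 79 (mod 169)
165^13 ≡ 22 (mod 169)
165^26 ≡ 146 (mod 169)
165^39 ≡ 1 (mod 169) ✓
So ord_169(165) = 39, hence |⟨165⟩| = 39.
The index is φ(169) / ord(165) = 156 / 39 = 4.

4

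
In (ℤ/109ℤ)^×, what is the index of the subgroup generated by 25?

4

ord(25) | φ(109) = 109 − 1 = 108 = 2^2 · 3^3.
Divisors of 108: 1, 2, 3, 4, 6, 9, 12, 18, 27, 36, 54, 108.
Test each divisor d:
25^1 ≡ 25
25^2 ≡ 80
25^3 ≡ 38
25^4 ≡ 78
25^6 ≡ 27
25^9 ≡ 45
25^12 ≡ 75
25^18 ≡ 63
25^27 ≡ 1
So ord_109(25) = 27, hence |⟨25⟩| = 27.
[(Z/109Z)^× : ⟨25⟩] = 108/27 = 4.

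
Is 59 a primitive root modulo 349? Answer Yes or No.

φ(349) = 349 − 1 = 348 = 2^2 · 3 · 29.
It suffices to check that the order of 59 is not a proper divisor of 348: compute 59^(348/q) for q ∈ {2, 3, 29}.
59^174 ≡ 348 (mod 349)  [q = 2: ≢ 1 ✓]
59^116 ≡ 122 (mod 349)  [q = 3: ≢ 1 ✓]
59^12 ≡ 263 (mod 349)  [q = 29: ≢ 1 ✓]
All checks pass, so 59 has order 348 and is a primitive root modulo 349.

Yes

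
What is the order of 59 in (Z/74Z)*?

36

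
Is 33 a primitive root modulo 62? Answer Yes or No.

φ(62) = φ(2)·φ(31) = 1·30 = 30 = 2 · 3 · 5.
It suffices to check that the order of 33 is not a proper divisor of 30: compute 33^(30/q) for q ∈ {2, 3, 5}.
33^15 ≡ 1 (mod 62)  [q = 2: ≡ 1 ✗]
33^10 ≡ 1 (mod 62)  [q = 3: ≡ 1 ✗]
33^6 ≡ 33 (mod 62)  [q = 5: ≢ 1 ✓]
The check at q = 2 fails, so 33 generates a proper subgroup.

No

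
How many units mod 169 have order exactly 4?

2

φ(169) = φ(13^2) = 13·(13−1) = 156 = 2^2 · 3 · 13.
Since (Z/169Z)^× is cyclic of order 156, the number of elements of order d is φ(d) when d | 156 and 0 otherwise.
4 = 2^2 divides 156, and φ(4) = 2.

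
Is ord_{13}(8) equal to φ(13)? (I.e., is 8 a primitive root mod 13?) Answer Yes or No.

No

φ(13) = 13 − 1 = 12 = 2^2 · 3.
An element g generates (Z/13Z)^× iff g^(12/q) ≢ 1 (mod 13) for each prime q ∈ {2, 3}.
8^6 ≡ 12 (mod 13)  [q = 2: ≢ 1 ✓]
8^4 ≡ 1 (mod 13)  [q = 3: ≡ 1 ✗]
Since 8^4 ≡ 1, the order of 8 divides 4 < 12, so 8 is not a primitive root.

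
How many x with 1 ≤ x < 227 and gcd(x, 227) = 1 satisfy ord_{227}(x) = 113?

112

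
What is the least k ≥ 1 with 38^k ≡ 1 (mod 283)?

47

Since 38 ∈ (Z/283Z)^×, its order divides φ(283) = 283 − 1 = 282 = 2 · 3 · 47.
Divisors of 282: 1, 2, 3, 6, 47, 94, 141, 282.
Test each divisor d:
38^1 ≡ 38
38^2 ≡ 29
38^3 ≡ 253
38^6 ≡ 51
38^47 ≡ 1
Therefore the multiplicative order of 38 modulo 283 is 47.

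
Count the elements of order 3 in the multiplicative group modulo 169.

φ(169) = φ(13^2) = 13·(13−1) = 156 = 2^2 · 3 · 13.
(Z/169Z)^× is cyclic (|G| = 156); a cyclic group of order m has exactly φ(d) elements of each order d | m, and none otherwise.
3 | 156, and φ(3) = 3 − 1 = 2.

2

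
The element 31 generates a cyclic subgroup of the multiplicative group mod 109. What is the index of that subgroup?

2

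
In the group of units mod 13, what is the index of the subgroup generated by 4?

2

Since 4 ∈ (Z/13Z)^×, its order divides φ(13) = 13 − 1 = 12 = 2^2 · 3.
Divisors of 12: 1, 2, 3, 4, 6, 12.
Check 4^d mod 13 for each divisor in increasing order:
4^1 ≡ 4 (mod 13)
4^2 ≡ 3 (mod 13)
4^3 ≡ 12 (mod 13)
4^4 ≡ 9 (mod 13)
4^6 ≡ 1 (mod 13) ✓
The order of 4 is 6, so the subgroup it generates has 6 elements.
[(Z/13Z)^× : ⟨4⟩] = 12/6 = 2.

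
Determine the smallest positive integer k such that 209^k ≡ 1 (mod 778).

194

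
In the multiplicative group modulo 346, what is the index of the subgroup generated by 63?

1

ord(63) | φ(346) = φ(2)·φ(173) = 1·172 = 172 = 2^2 · 43.
Divisors of 172: 1, 2, 4, 43, 86, 172.
Evaluate successive powers at the divisors of 172:
63^1 ≡ 63 (mod 346)
63^2 ≡ 163 (mod 346)
63^4 ≡ 273 (mod 346)
63^43 ≡ 253 (mod 346)
63^86 ≡ 345 (mod 346)
63^172 ≡ 1 (mod 346) ✓
The order of 63 is 172, so the subgroup it generates has 172 elements.
The index is φ(346) / ord(63) = 172 / 172 = 1.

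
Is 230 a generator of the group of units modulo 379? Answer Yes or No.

Yes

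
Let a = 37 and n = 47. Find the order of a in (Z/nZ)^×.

23

Since 37 ∈ (Z/47Z)^×, its order divides φ(47) = 47 − 1 = 46 = 2 · 23.
Divisors of 46: 1, 2, 23, 46.
Check 37^d mod 47 for each divisor in increasing order:
37^1 ≡ 37 (mod 47)
37^2 ≡ 6 (mod 47)
37^23 ≡ 1 (mod 47) ✓
The smallest such exponent is 23, so the order of 37 is 23.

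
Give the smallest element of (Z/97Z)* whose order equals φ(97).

5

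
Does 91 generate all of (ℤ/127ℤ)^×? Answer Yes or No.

Yes

φ(127) = 127 − 1 = 126 = 2 · 3^2 · 7.
An element g generates (Z/127Z)^× iff g^(126/q) ≢ 1 (mod 127) for each prime q ∈ {2, 3, 7}.
91^63 ≡ 126 (mod 127)  [q = 2: ≢ 1 ✓]
91^42 ≡ 19 (mod 127)  [q = 3: ≢ 1 ✓]
91^18 ≡ 32 (mod 127)  [q = 7: ≢ 1 ✓]
Every test exponent gives a nontrivial residue, hence 91 generates the full group.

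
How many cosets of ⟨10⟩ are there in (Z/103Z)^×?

ord(10) | φ(103) = 103 − 1 = 102 = 2 · 3 · 17.
Divisors of 102: 1, 2, 3, 6, 17, 34, 51, 102.
Compute 10^d (mod 103) for the divisors d until we hit 1:
10^1 ≡ 10 (mod 103)
10^2 ≡ 100 (mod 103)
10^3 ≡ 73 (mod 103)
10^6 ≡ 76 (mod 103)
10^17 ≡ 102 (mod 103)
10^34 ≡ 1 (mod 103) ✓
The order of 10 is 34, so the subgroup it generates has 34 elements.
Index = |(Z/103Z)^×| / |⟨10⟩| = 102 / 34 = 3.

3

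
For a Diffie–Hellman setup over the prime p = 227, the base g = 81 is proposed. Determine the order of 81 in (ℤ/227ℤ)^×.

113

By Lagrange's theorem, ord_227(81) divides φ(227) = 227 − 1 = 226 = 2 · 113.
Divisors of 226: 1, 2, 113, 226.
Evaluate successive powers at the divisors of 226:
81^1 ≡ 81
81^2 ≡ 205
81^113 ≡ 1
Hence ord(81) = 113.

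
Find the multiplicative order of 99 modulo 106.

13

Since 99 ∈ (Z/106Z)^×, its order divides φ(106) = φ(2)·φ(53) = 1·52 = 52 = 2^2 · 13.
Divisors of 52: 1, 2, 4, 13, 26, 52.
Compute 99^d (mod 106) for the divisors d until we hit 1:
99^1 ≡ 99 (mod 106)
99^2 ≡ 49 (mod 106)
99^4 ≡ 69 (mod 106)
99^13 ≡ 1 (mod 106) ✓
Hence ord(99) = 13.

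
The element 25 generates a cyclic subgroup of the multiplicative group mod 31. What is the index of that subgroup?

10

By Lagrange's theorem, ord_31(25) divides φ(31) = 31 − 1 = 30 = 2 · 3 · 5.
Divisors of 30: 1, 2, 3, 5, 6, 10, 15, 30.
Evaluate successive powers at the divisors of 30:
25^1 ≡ 25
25^2 ≡ 5
25^3 ≡ 1
So ord_31(25) = 3, hence |⟨25⟩| = 3.
The index is φ(31) / ord(25) = 30 / 3 = 10.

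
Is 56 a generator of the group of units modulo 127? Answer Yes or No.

Yes

φ(127) = 127 − 1 = 126 = 2 · 3^2 · 7.
56 is a primitive root mod 127 iff 56^(φ(127)/q) ≢ 1 for every prime q | φ(127), i.e. q ∈ {2, 3, 7}.
56^63 ≡ 126 (mod 127)  [q = 2: ≢ 1 ✓]
56^42 ≡ 107 (mod 127)  [q = 3: ≢ 1 ✓]
56^18 ≡ 16 (mod 127)  [q = 7: ≢ 1 ✓]
All checks pass, so 56 has order 126 and is a primitive root modulo 127.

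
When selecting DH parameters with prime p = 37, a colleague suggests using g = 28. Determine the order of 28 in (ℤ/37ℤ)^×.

The order of 28 must divide φ(37) = 37 − 1 = 36 = 2^2 · 3^2.
Divisors of 36: 1, 2, 3, 4, 6, 9, 12, 18, 36.
Check 28^d mod 37 for each divisor in increasing order:
28^1 ≡ 28
28^2 ≡ 7
28^3 ≡ 11
28^4 ≡ 12
28^6 ≡ 10
28^9 ≡ 36
28^12 ≡ 26
28^18 ≡ 1
Hence ord(28) = 18.

18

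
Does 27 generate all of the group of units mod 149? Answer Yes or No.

φ(149) = 149 − 1 = 148 = 2^2 · 37.
It suffices to check that the order of 27 is not a proper divisor of 148: compute 27^(148/q) for q ∈ {2, 37}.
27^74 ≡ 148 (mod 149)  [q = 2: ≢ 1 ✓]
27^4 ≡ 107 (mod 149)  [q = 37: ≢ 1 ✓]
All checks pass, so 27 has order 148 and is a primitive root modulo 149.

Yes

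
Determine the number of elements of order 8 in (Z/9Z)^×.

φ(9) = φ(3^2) = 3·(3−1) = 6 = 2 · 3.
In a cyclic group of order 6, there are φ(d) elements of order d for each divisor d of 6, and zero for non-divisors.
Since 8 ∤ 6, the count is 0.

0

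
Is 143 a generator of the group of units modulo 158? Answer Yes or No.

No

φ(158) = φ(2)·φ(79) = 1·78 = 78 = 2 · 3 · 13.
It suffices to check that the order of 143 is not a proper divisor of 78: compute 143^(78/q) for q ∈ {2, 3, 13}.
143^39 ≡ 1 (mod 158)  [q = 2: ≡ 1 ✗]
143^26 ≡ 1 (mod 158)  [q = 3: ≡ 1 ✗]
143^6 ≡ 89 (mod 158)  [q = 13: ≢ 1 ✓]
143^39 ≡ 1 shows ord(143) | 39, strictly less than φ(158); not a primitive root.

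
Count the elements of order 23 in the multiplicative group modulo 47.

φ(47) = 47 − 1 = 46 = 2 · 23.
Since (Z/47Z)^× is cyclic of order 46, the number of elements of order d is φ(d) when d | 46 and 0 otherwise.
23 | 46, and φ(23) = 23 − 1 = 22.

22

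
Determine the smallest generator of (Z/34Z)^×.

3

φ(34) = φ(2)·φ(17) = 1·16 = 16 = 2^4.
g is a primitive root iff g^(16/q) ≢ 1 (mod 34) for each prime q ∈ {2}.
g = 2: gcd(2, 34) = 2 > 1, not a unit — skip.
g = 3: 3^8 ≡ 33 — none is 1, so 3 is a primitive root.
Hence the least primitive root of 34 is 3.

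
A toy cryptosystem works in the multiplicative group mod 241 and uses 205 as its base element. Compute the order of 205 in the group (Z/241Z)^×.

5

ord(205) | φ(241) = 241 − 1 = 240 = 2^4 · 3 · 5.
Divisors of 240: 1, 2, 3, 4, 5, 6, 8, 10, 12, 15, 16, 20, 24, 30, 40, 48, 60, 80, 120, 240.
Evaluate successive powers at the divisors of 240:
205^1 ≡ 205 (mod 241)
205^2 ≡ 91 (mod 241)
205^3 ≡ 98 (mod 241)
205^4 ≡ 87 (mod 241)
205^5 ≡ 1 (mod 241) ✓
Hence ord(205) = 5.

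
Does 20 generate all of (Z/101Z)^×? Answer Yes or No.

φ(101) = 101 − 1 = 100 = 2^2 · 5^2.
Test 20^(100/q) mod 101 for each prime factor q of 100:
20^50 ≡ 1 (mod 101)  [q = 2: ≡ 1 ✗]
20^20 ≡ 95 (mod 101)  [q = 5: ≢ 1 ✓]
The check at q = 2 fails, so 20 generates a proper subgroup.

No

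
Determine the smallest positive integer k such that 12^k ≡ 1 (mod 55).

4

By Lagrange's theorem, ord_55(12) divides φ(55) = φ(5·11) = (5−1)·(11−1) = 4·10 = 40 = 2^3 · 5.
Divisors of 40: 1, 2, 4, 5, 8, 10, 20, 40.
Test each divisor d:
12^1 ≡ 12 (mod 55)
12^2 ≡ 34 (mod 55)
12^4 ≡ 1 (mod 55) ✓
The smallest such exponent is 4, so the order of 12 is 4.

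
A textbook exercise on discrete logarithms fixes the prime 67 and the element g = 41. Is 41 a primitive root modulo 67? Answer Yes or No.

φ(67) = 67 − 1 = 66 = 2 · 3 · 11.
An element g generates (Z/67Z)^× iff g^(66/q) ≢ 1 (mod 67) for each prime q ∈ {2, 3, 11}.
41^33 ≡ 66 (mod 67)  [q = 2: ≢ 1 ✓]
41^22 ≡ 29 (mod 67)  [q = 3: ≢ 1 ✓]
41^6 ≡ 15 (mod 67)  [q = 11: ≢ 1 ✓]
Every test exponent gives a nontrivial residue, hence 41 generates the full group.

Yes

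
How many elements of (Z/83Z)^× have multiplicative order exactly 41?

40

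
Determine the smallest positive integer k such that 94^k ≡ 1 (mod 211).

42

ord(94) | φ(211) = 211 − 1 = 210 = 2 · 3 · 5 · 7.
Divisors of 210: 1, 2, 3, 5, 6, 7, 10, 14, 15, 21, 30, 35, 42, 70, 105, 210.
Check 94^d mod 211 for each divisor in increasing order:
94^1 ≡ 94 (mod 211)
94^2 ≡ 185 (mod 211)
94^3 ≡ 88 (mod 211)
94^5 ≡ 33 (mod 211)
94^6 ≡ 148 (mod 211)
94^7 ≡ 197 (mod 211)
94^10 ≡ 34 (mod 211)
94^14 ≡ 196 (mod 211)
94^15 ≡ 67 (mod 211)
94^21 ≡ 210 (mod 211)
94^30 ≡ 58 (mod 211)
94^35 ≡ 15 (mod 211)
94^42 ≡ 1 (mod 211) ✓
The smallest such exponent is 42, so the order of 94 is 42.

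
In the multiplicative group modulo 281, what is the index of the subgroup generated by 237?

1

The order of 237 must divide φ(281) = 281 − 1 = 280 = 2^3 · 5 · 7.
Divisors of 280: 1, 2, 4, 5, 7, 8, 10, 14, 20, 28, 35, 40, 56, 70, 140, 280.
Evaluate successive powers at the divisors of 280:
237^1 ≡ 237
237^2 ≡ 250
237^4 ≡ 118
237^5 ≡ 147
237^7 ≡ 220
237^8 ≡ 155
237^10 ≡ 253
237^14 ≡ 68
237^20 ≡ 222
237^28 ≡ 128
237^35 ≡ 60
237^40 ≡ 109
237^56 ≡ 86
237^70 ≡ 228
237^140 ≡ 280
237^280 ≡ 1
So ord_281(237) = 280, hence |⟨237⟩| = 280.
Index = |(Z/281Z)^×| / |⟨237⟩| = 280 / 280 = 1.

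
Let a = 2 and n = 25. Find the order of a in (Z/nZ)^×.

Since 2 ∈ (Z/25Z)^×, its order divides φ(25) = φ(5^2) = 5·(5−1) = 20 = 2^2 · 5.
Divisors of 20: 1, 2, 4, 5, 10, 20.
Evaluate successive powers at the divisors of 20:
2^1 ≡ 2 (mod 25)
2^2 ≡ 4 (mod 25)
2^4 ≡ 16 (mod 25)
2^5 ≡ 7 (mod 25)
2^10 ≡ 24 (mod 25)
2^20 ≡ 1 (mod 25) ✓
So ord_25(2) = 20.

20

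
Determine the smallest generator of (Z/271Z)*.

6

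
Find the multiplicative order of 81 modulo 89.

ord(81) | φ(89) = 89 − 1 = 88 = 2^3 · 11.
Divisors of 88: 1, 2, 4, 8, 11, 22, 44, 88.
Test each divisor d:
81^1 ≡ 81 (mod 89)
81^2 ≡ 64 (mod 89)
81^4 ≡ 2 (mod 89)
81^8 ≡ 4 (mod 89)
81^11 ≡ 88 (mod 89)
81^22 ≡ 1 (mod 89) ✓
Therefore the multiplicative order of 81 modulo 89 is 22.

22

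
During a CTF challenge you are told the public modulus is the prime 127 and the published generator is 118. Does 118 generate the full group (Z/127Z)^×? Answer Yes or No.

φ(127) = 127 − 1 = 126 = 2 · 3^2 · 7.
118 is a primitive root mod 127 iff 118^(φ(127)/q) ≢ 1 for every prime q | φ(127), i.e. q ∈ {2, 3, 7}.
118^63 ≡ 126 (mod 127)  [q = 2: ≢ 1 ✓]
118^42 ≡ 19 (mod 127)  [q = 3: ≢ 1 ✓]
118^18 ≡ 16 (mod 127)  [q = 7: ≢ 1 ✓]
None equal 1, so ord_127(118) = 126: 118 is a primitive root.

Yes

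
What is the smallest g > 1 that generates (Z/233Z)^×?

φ(233) = 233 − 1 = 232 = 2^3 · 29.
g is a primitive root iff g^(232/q) ≢ 1 (mod 233) for each prime q ∈ {2, 29}.
g = 2: 2^116 ≡ 1 — hits 1, so not a primitive root.
g = 3: 3^116 ≡ 232; 3^8 ≡ 37 — none is 1, so 3 is a primitive root.
So 3 is the smallest generator of (Z/233Z)^×.

3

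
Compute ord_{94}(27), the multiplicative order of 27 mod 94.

ord(27) | φ(94) = φ(2)·φ(47) = 1·46 = 46 = 2 · 23.
Divisors of 46: 1, 2, 23, 46.
Evaluate successive powers at the divisors of 46:
27^1 ≡ 27 (mod 94)
27^2 ≡ 71 (mod 94)
27^23 ≡ 1 (mod 94) ✓
Therefore the multiplicative order of 27 modulo 94 is 23.

23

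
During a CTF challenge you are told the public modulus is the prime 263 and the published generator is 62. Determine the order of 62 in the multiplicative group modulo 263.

131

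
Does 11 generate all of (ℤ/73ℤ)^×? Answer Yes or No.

Yes

φ(73) = 73 − 1 = 72 = 2^3 · 3^2.
Test 11^(72/q) mod 73 for each prime factor q of 72:
11^36 ≡ 72 (mod 73)  [q = 2: ≢ 1 ✓]
11^24 ≡ 8 (mod 73)  [q = 3: ≢ 1 ✓]
Every test exponent gives a nontrivial residue, hence 11 generates the full group.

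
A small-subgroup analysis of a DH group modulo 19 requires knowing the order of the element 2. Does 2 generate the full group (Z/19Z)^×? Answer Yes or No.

φ(19) = 19 − 1 = 18 = 2 · 3^2.
It suffices to check that the order of 2 is not a proper divisor of 18: compute 2^(18/q) for q ∈ {2, 3}.
2^9 ≡ 18 (mod 19)  [q = 2: ≢ 1 ✓]
2^6 ≡ 7 (mod 19)  [q = 3: ≢ 1 ✓]
None equal 1, so ord_19(2) = 18: 2 is a primitive root.

Yes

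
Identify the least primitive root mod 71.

7

φ(71) = 71 − 1 = 70 = 2 · 5 · 7.
Test candidates g = 2, 3, … against the prime factors q ∈ {2, 5, 7} of φ(71): g is a generator iff g^(70/q) ≢ 1 for every such q.
g = 2: 2^35 ≡ 1 — hits 1, so not a primitive root.
g = 3: 3^35 ≡ 1 — hits 1, so not a primitive root.
g = 4: 4^35 ≡ 1 — hits 1, so not a primitive root.
g = 5: 5^35 ≡ 1 — hits 1, so not a primitive root.
g = 6: 6^35 ≡ 1 — hits 1, so not a primitive root.
g = 7: 7^35 ≡ 70; 7^14 ≡ 54; 7^10 ≡ 45 — none is 1, so 7 is a primitive root.
The smallest primitive root modulo 71 is 7.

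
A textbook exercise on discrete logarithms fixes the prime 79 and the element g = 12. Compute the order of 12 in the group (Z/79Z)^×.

Since 12 ∈ (Z/79Z)^×, its order divides φ(79) = 79 − 1 = 78 = 2 · 3 · 13.
Divisors of 78: 1, 2, 3, 6, 13, 26, 39, 78.
Evaluate successive powers at the divisors of 78:
12^1 ≡ 12
12^2 ≡ 65
12^3 ≡ 69
12^6 ≡ 21
12^13 ≡ 78
12^26 ≡ 1
Therefore the multiplicative order of 12 modulo 79 is 26.

26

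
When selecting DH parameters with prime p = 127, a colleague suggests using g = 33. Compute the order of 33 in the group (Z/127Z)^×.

42

By Lagrange's theorem, ord_127(33) divides φ(127) = 127 − 1 = 126 = 2 · 3^2 · 7.
Divisors of 126: 1, 2, 3, 6, 7, 9, 14, 18, 21, 42, 63, 126.
Compute 33^d (mod 127) for the divisors d until we hit 1:
33^1 ≡ 33 (mod 127)
33^2 ≡ 73 (mod 127)
33^3 ≡ 123 (mod 127)
33^6 ≡ 16 (mod 127)
33^7 ≡ 20 (mod 127)
33^9 ≡ 63 (mod 127)
33^14 ≡ 19 (mod 127)
33^18 ≡ 32 (mod 127)
33^21 ≡ 126 (mod 127)
33^42 ≡ 1 (mod 127) ✓
So ord_127(33) = 42.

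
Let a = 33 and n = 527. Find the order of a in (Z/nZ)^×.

10

Since 33 ∈ (Z/527Z)^×, its order divides φ(527) = φ(17·31) = (17−1)·(31−1) = 16·30 = 480 = 2^5 · 3 · 5.
Divisors of 480: 1, 2, 3, 4, 5, 6, 8, 10, 12, 15, 16, 20, 24, 30, 32, 40, 48, 60, 80, 96, 120, 160, 240, 480.
Test each divisor d:
33^1 ≡ 33 (mod 527)
33^2 ≡ 35 (mod 527)
33^3 ≡ 101 (mod 527)
33^4 ≡ 171 (mod 527)
33^5 ≡ 373 (mod 527)
33^6 ≡ 188 (mod 527)
33^8 ≡ 256 (mod 527)
33^10 ≡ 1 (mod 527) ✓
The smallest such exponent is 10, so the order of 33 is 10.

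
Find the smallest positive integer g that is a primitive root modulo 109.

6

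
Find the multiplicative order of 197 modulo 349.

348

By Lagrange's theorem, ord_349(197) divides φ(349) = 349 − 1 = 348 = 2^2 · 3 · 29.
Divisors of 348: 1, 2, 3, 4, 6, 12, 29, 58, 87, 116, 174, 348.
Check 197^d mod 349 for each divisor in increasing order:
197^1 ≡ 197 (mod 349)
197^2 ≡ 70 (mod 349)
197^3 ≡ 179 (mod 349)
197^4 ≡ 14 (mod 349)
197^6 ≡ 282 (mod 349)
197^12 ≡ 301 (mod 349)
197^29 ≡ 189 (mod 349)
197^58 ≡ 123 (mod 349)
197^87 ≡ 213 (mod 349)
197^116 ≡ 122 (mod 349)
197^174 ≡ 348 (mod 349)
197^348 ≡ 1 (mod 349) ✓
Therefore the multiplicative order of 197 modulo 349 is 348.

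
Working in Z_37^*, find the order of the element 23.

12

ord(23) | φ(37) = 37 − 1 = 36 = 2^2 · 3^2.
Divisors of 36: 1, 2, 3, 4, 6, 9, 12, 18, 36.
Compute 23^d (mod 37) for the divisors d until we hit 1:
23^1 ≡ 23 (mod 37)
23^2 ≡ 11 (mod 37)
23^3 ≡ 31 (mod 37)
23^4 ≡ 10 (mod 37)
23^6 ≡ 36 (mod 37)
23^9 ≡ 6 (mod 37)
23^12 ≡ 1 (mod 37) ✓
Hence ord(23) = 12.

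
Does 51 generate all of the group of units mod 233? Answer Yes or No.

No

φ(233) = 233 − 1 = 232 = 2^3 · 29.
It suffices to check that the order of 51 is not a proper divisor of 232: compute 51^(232/q) for q ∈ {2, 29}.
51^116 ≡ 1 (mod 233)  [q = 2: ≡ 1 ✗]
51^8 ≡ 19 (mod 233)  [q = 29: ≢ 1 ✓]
The check at q = 2 fails, so 51 generates a proper subgroup.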